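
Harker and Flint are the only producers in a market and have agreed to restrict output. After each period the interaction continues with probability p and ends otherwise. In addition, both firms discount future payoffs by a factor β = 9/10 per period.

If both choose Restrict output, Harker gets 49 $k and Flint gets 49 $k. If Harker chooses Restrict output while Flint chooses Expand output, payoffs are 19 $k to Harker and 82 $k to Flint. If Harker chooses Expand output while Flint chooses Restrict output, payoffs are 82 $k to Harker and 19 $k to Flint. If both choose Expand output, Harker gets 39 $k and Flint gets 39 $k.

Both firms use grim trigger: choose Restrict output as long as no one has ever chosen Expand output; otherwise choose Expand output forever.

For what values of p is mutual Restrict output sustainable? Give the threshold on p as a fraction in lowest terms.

110/129

With continuation probability p and discount β, the effective per-period discount factor is βp.
Grim-trigger IC: βp ≥ (82−49)/(82−39) = 33/43.
So p ≥ (33/43)/(9/10) = 110/129.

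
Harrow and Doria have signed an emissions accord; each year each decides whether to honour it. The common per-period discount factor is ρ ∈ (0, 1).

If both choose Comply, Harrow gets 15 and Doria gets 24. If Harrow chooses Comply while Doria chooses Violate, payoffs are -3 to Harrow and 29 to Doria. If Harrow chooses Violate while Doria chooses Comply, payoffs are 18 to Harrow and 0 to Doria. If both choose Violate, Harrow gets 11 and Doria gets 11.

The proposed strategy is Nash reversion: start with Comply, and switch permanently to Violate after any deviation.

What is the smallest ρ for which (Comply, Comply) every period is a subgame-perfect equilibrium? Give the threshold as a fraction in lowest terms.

3/7

Harrow: cooperation gives 15 each period; deviation gives 18 once then 11 forever.
  15/(1−ρ) ≥ 18 + 11ρ/(1−ρ) ⇒ ρ ≥ 3/7.
Doria: cooperation gives 24 each period; deviation gives 29 once then 11 forever.
  ρ ≥ 5/18.
Both must hold, so the binding constraint is Harrow's: ρ ≥ 3/7.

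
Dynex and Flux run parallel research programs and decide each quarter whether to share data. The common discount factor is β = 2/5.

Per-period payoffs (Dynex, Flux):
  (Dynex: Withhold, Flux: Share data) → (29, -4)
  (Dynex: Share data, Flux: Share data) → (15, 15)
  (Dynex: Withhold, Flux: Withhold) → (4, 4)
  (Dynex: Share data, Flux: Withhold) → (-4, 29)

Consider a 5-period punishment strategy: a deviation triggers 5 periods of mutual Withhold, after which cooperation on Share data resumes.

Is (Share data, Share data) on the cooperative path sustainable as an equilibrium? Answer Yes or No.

No

Comparing payoff streams over the 6 periods until play realigns: cooperate → 15(1+β+…+β^5); deviate → 29 + 4(β+…+β^5).
Cooperation is sustained iff (15−4)(β+…+β^5) ≥ 29−15.
β+…+β^5 = 2/5·(1−(2/5)^5)/(1−2/5) = 0.6598, and (29−15)/(15−4) = 1.2727.
0.6598 < 1.2727, so cooperation is not sustainable.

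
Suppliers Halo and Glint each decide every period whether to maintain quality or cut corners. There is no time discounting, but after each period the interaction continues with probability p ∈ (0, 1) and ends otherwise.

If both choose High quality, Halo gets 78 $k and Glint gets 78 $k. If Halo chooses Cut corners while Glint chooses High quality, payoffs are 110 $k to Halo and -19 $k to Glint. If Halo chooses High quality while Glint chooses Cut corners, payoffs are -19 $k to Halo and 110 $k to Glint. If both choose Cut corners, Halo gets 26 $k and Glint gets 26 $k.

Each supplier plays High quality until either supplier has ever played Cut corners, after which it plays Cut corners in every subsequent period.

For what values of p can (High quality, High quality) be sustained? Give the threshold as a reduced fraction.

Expected cooperation value is 78 + p·78 + p²·78 + … = 78/(1−p); deviation gives 110 + p·26/(1−p).
78 ≥ 110(1−p) + 26p ⇒ 84p ≥ 32 ⇒ p ≥ 32/84 = 8/21.

8/21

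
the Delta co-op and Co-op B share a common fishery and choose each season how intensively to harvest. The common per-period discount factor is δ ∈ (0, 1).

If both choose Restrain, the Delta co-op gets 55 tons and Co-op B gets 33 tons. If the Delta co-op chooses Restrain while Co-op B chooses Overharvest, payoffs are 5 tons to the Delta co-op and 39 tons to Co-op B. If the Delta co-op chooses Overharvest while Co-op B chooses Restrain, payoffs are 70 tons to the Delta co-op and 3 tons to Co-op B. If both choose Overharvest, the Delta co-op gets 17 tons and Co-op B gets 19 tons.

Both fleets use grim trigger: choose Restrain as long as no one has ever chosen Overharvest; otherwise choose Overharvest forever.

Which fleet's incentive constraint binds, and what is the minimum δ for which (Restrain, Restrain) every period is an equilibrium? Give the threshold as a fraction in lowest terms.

Co-op B; δ ≥ 3/10

For the Delta co-op: deviation gain 70−55 = 15, per-period punishment loss 55−17 = 38. IC gives δ ≥ 15/53.
For Co-op B: gain 6, loss 14 per period, so δ ≥ 6/20 = 3/10.
The tighter constraint is Co-op B's, so cooperation needs δ ≥ 3/10.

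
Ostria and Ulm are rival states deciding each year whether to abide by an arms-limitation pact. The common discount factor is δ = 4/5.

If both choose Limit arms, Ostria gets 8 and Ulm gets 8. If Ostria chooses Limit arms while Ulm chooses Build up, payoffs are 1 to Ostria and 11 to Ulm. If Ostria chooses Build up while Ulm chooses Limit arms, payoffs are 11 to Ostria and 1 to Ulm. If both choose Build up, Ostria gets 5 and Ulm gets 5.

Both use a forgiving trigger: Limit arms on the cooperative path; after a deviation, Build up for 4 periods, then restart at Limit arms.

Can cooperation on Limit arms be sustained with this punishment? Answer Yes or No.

A one-shot deviation gives 11 now, then 5 for 4 periods, then back to 8.
Gain from deviating: (11−8) today; loss: (8−5) in each of the next 4 periods.
No-deviation condition: (8−5)(δ+…+δ^4) ≥ 11−8, i.e. δ+…+δ^4 ≥ 1.
At δ = 4/5: δ+…+δ^4 = 2.3616 ≥ 1.0000.
So cooperation is sustainable.

Yes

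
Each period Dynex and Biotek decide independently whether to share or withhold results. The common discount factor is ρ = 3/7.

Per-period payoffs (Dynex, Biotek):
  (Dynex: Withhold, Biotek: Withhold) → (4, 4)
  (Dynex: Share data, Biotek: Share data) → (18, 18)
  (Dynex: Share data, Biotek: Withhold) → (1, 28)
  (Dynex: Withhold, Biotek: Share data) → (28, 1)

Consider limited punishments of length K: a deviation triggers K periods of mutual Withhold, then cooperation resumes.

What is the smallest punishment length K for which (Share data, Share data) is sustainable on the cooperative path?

Need Σ_{k=1}^{K} ρ^k ≥ (28−18)/(18−4) = 0.7143 at ρ = 3/7.
At K = 3 the sum is 0.6910 < 0.7143; at K = 4 it is 0.7247 ≥ 0.7143.
So the minimum punishment length is K = 4.

4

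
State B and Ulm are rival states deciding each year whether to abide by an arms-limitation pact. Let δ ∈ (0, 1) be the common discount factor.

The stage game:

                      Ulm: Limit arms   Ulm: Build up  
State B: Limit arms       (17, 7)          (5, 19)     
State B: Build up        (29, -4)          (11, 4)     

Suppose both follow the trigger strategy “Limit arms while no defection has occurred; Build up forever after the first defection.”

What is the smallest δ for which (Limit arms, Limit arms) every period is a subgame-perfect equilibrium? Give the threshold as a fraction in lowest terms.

4/5

State B: cooperation gives 17 each period; deviation gives 29 once then 11 forever.
  17/(1−δ) ≥ 29 + 11δ/(1−δ) ⇒ δ ≥ 12/18 = 2/3.
Ulm: cooperation gives 7 each period; deviation gives 19 once then 4 forever.
  δ ≥ 12/15 = 4/5.
Both must hold, so the binding constraint is Ulm's: δ ≥ 4/5.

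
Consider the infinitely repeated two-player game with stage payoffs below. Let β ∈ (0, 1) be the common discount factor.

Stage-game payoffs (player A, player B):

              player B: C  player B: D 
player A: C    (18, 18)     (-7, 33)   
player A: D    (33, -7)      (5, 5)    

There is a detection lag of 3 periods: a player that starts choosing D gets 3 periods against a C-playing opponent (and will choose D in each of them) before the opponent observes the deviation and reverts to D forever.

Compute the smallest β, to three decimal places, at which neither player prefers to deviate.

The best deviation is to choose D for all 3 undetected periods, earning 33 each, then 5 forever once detected.
Deviation value: 33(1−β^3)/(1−β) + 5β^3/(1−β); cooperation value: 18/(1−β).
IC: 18 ≥ 33(1−β^3) + 5β^3 = 33 − 28β^3.
So β^3 ≥ 15/28, giving β ≥ (15/28)^(1/3) ≈ 0.812.

0.812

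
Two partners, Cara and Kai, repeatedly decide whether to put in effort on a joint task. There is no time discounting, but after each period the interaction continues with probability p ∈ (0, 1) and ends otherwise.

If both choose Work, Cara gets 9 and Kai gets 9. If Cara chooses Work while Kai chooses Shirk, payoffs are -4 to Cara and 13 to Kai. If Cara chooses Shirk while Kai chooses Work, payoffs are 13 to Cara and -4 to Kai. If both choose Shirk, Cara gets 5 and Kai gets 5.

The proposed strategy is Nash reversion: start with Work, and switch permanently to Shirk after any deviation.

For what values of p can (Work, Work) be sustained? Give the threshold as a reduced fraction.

1/2

With no time discounting, the continuation probability p plays the role of the discount factor.
Grim-trigger IC: 9/(1−p) ≥ 13 + 5p/(1−p) ⇒ p ≥ (13−9)/(13−5) = 1/2.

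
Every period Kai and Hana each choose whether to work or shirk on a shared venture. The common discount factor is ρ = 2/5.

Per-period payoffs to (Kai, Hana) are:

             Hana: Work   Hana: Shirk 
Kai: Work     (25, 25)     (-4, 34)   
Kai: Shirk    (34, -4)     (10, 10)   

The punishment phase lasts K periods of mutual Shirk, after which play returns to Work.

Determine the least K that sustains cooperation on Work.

3

Need Σ_{k=1}^{K} ρ^k ≥ (34−25)/(25−10) = 0.6000 at ρ = 2/5.
At K = 2 the sum is 0.5600 < 0.6000; at K = 3 it is 0.6240 ≥ 0.6000.
So the minimum punishment length is K = 3.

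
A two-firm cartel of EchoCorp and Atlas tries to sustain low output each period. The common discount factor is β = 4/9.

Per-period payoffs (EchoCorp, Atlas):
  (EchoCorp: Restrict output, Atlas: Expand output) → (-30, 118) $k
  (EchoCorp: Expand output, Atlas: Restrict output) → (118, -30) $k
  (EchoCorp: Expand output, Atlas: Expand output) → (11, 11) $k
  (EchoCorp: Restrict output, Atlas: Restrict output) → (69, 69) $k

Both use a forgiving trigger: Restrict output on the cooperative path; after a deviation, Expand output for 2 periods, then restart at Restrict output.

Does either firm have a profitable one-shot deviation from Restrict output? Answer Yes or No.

Yes

Comparing payoff streams over the 3 periods until play realigns: cooperate → 69(1+β+…+β^2); deviate → 118 + 11(β+…+β^2).
Cooperation is sustained iff (69−11)(β+…+β^2) ≥ 118−69.
β+…+β^2 = 4/9·(1−(4/9)^2)/(1−4/9) = 0.6420, and (118−69)/(69−11) = 0.8448.
0.6420 < 0.8448, so cooperation is not sustainable.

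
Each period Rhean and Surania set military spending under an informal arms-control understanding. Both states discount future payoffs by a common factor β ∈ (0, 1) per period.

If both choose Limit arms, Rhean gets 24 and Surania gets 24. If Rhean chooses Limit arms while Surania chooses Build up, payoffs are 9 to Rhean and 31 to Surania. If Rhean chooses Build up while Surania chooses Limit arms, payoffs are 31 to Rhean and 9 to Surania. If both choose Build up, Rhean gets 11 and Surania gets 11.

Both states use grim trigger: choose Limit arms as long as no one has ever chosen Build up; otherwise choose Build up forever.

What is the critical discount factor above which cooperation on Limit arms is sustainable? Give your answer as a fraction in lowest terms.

7/20

24/(1−β) ≥ 31 + 11β/(1−β)
24 ≥ 31 − 20β
β ≥ 7/20.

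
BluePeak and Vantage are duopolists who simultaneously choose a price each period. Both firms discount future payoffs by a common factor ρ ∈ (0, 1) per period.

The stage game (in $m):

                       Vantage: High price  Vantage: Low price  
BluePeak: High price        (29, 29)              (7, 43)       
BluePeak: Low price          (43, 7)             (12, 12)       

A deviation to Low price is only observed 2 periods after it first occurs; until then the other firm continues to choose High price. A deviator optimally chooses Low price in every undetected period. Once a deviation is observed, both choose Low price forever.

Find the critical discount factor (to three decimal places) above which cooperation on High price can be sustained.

A deviator earns 43 for 2 periods, then 12 forever; cooperating earns 29 forever. Multiplying the IC by (1−ρ):
29 ≥ 43(1−ρ^2) + 12ρ^2, so 31·ρ^2 ≥ 14 and ρ^2 ≥ 14/31.
ρ ≥ (14/31)^(1/2) ≈ 0.672.

0.672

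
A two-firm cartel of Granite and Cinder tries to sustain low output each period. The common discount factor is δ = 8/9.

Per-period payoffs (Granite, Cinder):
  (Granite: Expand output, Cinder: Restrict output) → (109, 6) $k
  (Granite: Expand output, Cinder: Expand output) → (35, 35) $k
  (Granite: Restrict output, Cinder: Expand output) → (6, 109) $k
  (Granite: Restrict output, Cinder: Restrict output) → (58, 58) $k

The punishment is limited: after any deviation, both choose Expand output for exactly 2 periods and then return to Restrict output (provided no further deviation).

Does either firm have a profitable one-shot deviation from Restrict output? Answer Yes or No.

A one-shot deviation gives 109 now, then 35 for 2 periods, then back to 58.
Gain from deviating: (109−58) today; loss: (58−35) in each of the next 2 periods.
No-deviation condition: (58−35)(δ+…+δ^2) ≥ 109−58, i.e. δ+…+δ^2 ≥ 51/23.
At δ = 8/9: δ+…+δ^2 = 1.6790 < 2.2174.
So cooperation is not sustainable.

Yes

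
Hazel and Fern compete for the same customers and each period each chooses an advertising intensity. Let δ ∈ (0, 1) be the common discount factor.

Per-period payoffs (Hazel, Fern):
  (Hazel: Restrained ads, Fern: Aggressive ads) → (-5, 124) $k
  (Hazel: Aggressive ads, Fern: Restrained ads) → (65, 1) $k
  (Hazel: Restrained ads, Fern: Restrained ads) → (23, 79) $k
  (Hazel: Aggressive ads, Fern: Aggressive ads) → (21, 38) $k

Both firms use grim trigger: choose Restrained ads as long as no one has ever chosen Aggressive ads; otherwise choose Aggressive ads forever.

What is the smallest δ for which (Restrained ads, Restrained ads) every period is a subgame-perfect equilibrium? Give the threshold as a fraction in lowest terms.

21/22

Hazel's threshold: (65−23)/(65−21) = 21/22.
Fern's threshold: (124−79)/(124−38) = 45/86.
21/22 > 45/86, so Hazel binds and δ* = 21/22.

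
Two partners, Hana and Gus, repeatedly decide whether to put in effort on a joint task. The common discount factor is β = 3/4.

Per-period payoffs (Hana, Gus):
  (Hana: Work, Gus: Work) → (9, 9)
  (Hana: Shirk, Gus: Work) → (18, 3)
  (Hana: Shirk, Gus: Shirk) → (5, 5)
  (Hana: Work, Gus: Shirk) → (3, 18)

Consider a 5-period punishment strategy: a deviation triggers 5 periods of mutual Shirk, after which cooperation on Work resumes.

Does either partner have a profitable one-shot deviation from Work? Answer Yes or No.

A one-shot deviation gives 18 now, then 5 for 5 periods, then back to 9.
Gain from deviating: (18−9) today; loss: (9−5) in each of the next 5 periods.
No-deviation condition: (9−5)(β+…+β^5) ≥ 18−9, i.e. β+…+β^5 ≥ 9/4.
At β = 3/4: β+…+β^5 = 2.2881 ≥ 2.2500.
So cooperation is sustainable.

No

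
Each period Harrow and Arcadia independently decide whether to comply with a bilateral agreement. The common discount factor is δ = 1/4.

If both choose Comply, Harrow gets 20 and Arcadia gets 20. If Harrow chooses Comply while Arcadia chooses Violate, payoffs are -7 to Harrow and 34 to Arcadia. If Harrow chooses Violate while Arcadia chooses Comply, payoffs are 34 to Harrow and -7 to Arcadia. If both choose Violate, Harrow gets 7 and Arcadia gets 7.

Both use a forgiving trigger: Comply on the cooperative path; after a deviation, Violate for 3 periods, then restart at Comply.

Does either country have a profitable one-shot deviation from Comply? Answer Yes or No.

Yes

A one-shot deviation gives 34 now, then 7 for 3 periods, then back to 20.
Gain from deviating: (34−20) today; loss: (20−7) in each of the next 3 periods.
No-deviation condition: (20−7)(δ+…+δ^3) ≥ 34−20, i.e. δ+…+δ^3 ≥ 14/13.
At δ = 1/4: δ+…+δ^3 = 0.3281 < 1.0769.
So cooperation is not sustainable.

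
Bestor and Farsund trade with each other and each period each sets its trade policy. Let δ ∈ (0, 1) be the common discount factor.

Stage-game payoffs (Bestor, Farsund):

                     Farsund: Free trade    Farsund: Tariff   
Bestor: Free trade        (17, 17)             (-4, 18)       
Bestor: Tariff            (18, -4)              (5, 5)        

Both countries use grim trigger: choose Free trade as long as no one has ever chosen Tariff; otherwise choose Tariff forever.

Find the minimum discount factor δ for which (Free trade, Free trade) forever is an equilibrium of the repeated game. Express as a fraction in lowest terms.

1/13

One-period gain from deviating is 18 − 17 = 1. The loss is 17 − 5 = 12 in every subsequent period, with present value 12·δ/(1−δ).
Deviation is unprofitable when 12·δ/(1−δ) ≥ 1, i.e. δ/(1−δ) ≥ 1/12.
Equivalently δ ≥ 1/(1+12) = 1/13.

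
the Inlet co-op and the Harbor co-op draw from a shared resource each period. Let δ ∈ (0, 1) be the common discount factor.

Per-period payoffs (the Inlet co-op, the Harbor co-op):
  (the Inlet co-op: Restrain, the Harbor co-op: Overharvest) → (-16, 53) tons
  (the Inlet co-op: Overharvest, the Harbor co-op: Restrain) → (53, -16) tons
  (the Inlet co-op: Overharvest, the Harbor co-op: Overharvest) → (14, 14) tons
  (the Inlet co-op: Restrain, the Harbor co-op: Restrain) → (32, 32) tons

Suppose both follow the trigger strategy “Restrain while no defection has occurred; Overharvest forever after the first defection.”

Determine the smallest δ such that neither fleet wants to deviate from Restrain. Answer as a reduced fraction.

Under grim trigger the critical discount factor is (T−C)/(T−P) with T = 53, C = 32, P = 14.
δ* = (53−32)/(53−14) = 21/39 = 7/13.

7/13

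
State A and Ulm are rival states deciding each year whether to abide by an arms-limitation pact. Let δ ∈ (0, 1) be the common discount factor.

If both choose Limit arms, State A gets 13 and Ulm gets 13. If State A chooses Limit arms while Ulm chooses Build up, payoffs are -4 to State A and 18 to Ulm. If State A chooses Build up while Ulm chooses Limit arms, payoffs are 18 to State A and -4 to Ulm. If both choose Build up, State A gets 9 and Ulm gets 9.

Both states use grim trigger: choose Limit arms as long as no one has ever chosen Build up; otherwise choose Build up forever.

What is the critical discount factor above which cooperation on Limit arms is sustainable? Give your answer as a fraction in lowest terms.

5/9

Cooperation forever yields 13 each period: 13/(1−δ).
Deviating yields 18 once, then 9 forever: 18 + 9δ/(1−δ).
No profitable deviation requires 13/(1−δ) ≥ 18 + 9δ/(1−δ).
Multiplying by (1−δ): 13 ≥ 18(1−δ) + 9δ = 18 − 9δ.
So 9δ ≥ 5, i.e. δ ≥ 5/9.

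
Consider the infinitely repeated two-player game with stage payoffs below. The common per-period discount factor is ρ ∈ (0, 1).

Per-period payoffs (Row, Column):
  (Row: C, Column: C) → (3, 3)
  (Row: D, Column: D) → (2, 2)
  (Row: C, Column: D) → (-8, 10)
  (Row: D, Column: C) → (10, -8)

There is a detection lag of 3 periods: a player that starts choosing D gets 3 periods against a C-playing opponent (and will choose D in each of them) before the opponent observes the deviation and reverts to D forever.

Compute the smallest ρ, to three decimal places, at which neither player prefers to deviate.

0.956

A deviator earns 10 for 3 periods, then 2 forever; cooperating earns 3 forever. Multiplying the IC by (1−ρ):
3 ≥ 10(1−ρ^3) + 2ρ^3, so 8·ρ^3 ≥ 7 and ρ^3 ≥ 7/8.
ρ ≥ (7/8)^(1/3) ≈ 0.956.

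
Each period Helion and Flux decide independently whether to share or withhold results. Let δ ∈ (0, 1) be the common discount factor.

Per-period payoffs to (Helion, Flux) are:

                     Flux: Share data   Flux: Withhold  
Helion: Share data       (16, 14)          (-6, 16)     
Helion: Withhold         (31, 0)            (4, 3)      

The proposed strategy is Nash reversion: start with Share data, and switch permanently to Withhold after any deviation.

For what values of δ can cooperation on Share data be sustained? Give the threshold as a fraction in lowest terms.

Helion: cooperation gives 16 each period; deviation gives 31 once then 4 forever.
  16/(1−δ) ≥ 31 + 4δ/(1−δ) ⇒ δ ≥ 15/27 = 5/9.
Flux: cooperation gives 14 each period; deviation gives 16 once then 3 forever.
  δ ≥ 2/13.
Both must hold, so the binding constraint is Helion's: δ ≥ 5/9.

5/9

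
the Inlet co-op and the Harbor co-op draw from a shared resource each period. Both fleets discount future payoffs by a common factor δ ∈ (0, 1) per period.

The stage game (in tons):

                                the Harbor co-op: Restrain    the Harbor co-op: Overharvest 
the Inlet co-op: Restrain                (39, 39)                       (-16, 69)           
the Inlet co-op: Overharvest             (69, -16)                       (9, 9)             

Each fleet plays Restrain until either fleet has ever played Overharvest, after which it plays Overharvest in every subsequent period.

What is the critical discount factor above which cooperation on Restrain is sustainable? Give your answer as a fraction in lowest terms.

1/2

Cooperation forever yields 39 each period: 39/(1−δ).
Deviating yields 69 once, then 9 forever: 69 + 9δ/(1−δ).
No profitable deviation requires 39/(1−δ) ≥ 69 + 9δ/(1−δ).
Multiplying by (1−δ): 39 ≥ 69(1−δ) + 9δ = 69 − 60δ.
So 60δ ≥ 30, i.e. δ ≥ 30/60 = 1/2.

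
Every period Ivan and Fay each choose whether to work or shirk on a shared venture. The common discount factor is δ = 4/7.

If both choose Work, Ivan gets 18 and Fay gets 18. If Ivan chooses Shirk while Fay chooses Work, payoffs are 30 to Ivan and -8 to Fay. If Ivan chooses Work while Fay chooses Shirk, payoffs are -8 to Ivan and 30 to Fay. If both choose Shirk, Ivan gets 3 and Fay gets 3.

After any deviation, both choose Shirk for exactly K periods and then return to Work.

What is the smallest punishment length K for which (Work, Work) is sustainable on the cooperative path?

2

No profitable deviation requires (18−3)(δ+…+δ^K) ≥ 30−18, i.e. δ+…+δ^K ≥ 4/5 ≈ 0.8000.
With δ = 4/7, the partial sums are K=1: 0.5714, K=2: 0.8980.
K = 2 is the first length at which the sum reaches 0.8000.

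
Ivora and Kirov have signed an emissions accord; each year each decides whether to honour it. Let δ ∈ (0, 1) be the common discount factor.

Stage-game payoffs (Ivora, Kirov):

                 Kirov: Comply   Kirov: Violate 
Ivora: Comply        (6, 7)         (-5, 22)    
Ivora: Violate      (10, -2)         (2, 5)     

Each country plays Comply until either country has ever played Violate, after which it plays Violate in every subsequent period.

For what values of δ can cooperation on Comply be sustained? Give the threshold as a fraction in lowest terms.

15/17

For Ivora: deviation gain 10−6 = 4, per-period punishment loss 6−2 = 4. IC gives δ ≥ 4/8 = 1/2.
For Kirov: gain 15, loss 2 per period, so δ ≥ 15/17.
The tighter constraint is Kirov's, so cooperation needs δ ≥ 15/17.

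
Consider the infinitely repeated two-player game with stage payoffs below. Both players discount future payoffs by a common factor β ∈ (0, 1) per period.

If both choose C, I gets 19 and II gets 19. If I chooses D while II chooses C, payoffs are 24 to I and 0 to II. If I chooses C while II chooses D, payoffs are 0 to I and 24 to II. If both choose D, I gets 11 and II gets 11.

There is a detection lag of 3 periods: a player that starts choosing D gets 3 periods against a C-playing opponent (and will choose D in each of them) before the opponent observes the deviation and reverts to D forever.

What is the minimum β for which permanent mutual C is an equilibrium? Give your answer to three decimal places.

A deviator earns 24 for 3 periods, then 11 forever; cooperating earns 19 forever. Multiplying the IC by (1−β):
19 ≥ 24(1−β^3) + 11β^3, so 13·β^3 ≥ 5 and β^3 ≥ 5/13.
β ≥ (5/13)^(1/3) ≈ 0.727.

0.727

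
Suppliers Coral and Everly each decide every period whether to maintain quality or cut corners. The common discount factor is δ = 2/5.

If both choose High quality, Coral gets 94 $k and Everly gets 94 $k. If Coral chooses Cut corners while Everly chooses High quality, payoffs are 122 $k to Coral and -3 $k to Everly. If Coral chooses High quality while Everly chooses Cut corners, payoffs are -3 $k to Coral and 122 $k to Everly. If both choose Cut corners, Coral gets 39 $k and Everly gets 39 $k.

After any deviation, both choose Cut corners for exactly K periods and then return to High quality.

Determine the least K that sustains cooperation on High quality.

2

No profitable deviation requires (94−39)(δ+…+δ^K) ≥ 122−94, i.e. δ+…+δ^K ≥ 28/55 ≈ 0.5091.
With δ = 2/5, the partial sums are K=1: 0.4000, K=2: 0.5600.
K = 2 is the first length at which the sum reaches 0.5091.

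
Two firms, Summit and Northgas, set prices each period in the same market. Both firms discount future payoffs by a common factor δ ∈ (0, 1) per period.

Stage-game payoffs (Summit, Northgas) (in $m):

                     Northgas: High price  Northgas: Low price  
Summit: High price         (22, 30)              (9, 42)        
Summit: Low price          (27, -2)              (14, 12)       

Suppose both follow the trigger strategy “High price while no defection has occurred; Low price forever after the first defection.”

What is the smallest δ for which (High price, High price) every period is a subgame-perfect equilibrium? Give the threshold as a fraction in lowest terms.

2/5

Summit's threshold: (27−22)/(27−14) = 5/13.
Northgas's threshold: (42−30)/(42−12) = 2/5.
5/13 < 2/5, so Northgas binds and δ* = 2/5.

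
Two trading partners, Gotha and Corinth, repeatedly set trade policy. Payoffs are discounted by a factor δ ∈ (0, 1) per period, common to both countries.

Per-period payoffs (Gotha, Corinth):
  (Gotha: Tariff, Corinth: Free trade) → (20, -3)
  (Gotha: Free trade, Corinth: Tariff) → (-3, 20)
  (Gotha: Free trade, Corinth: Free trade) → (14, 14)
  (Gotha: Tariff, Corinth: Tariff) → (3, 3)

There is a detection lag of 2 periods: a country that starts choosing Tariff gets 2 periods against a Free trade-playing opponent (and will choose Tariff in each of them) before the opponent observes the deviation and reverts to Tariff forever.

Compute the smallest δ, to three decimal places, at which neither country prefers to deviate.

0.594

The best deviation is to choose Tariff for all 2 undetected periods, earning 20 each, then 3 forever once detected.
Deviation value: 20(1−δ^2)/(1−δ) + 3δ^2/(1−δ); cooperation value: 14/(1−δ).
IC: 14 ≥ 20(1−δ^2) + 3δ^2 = 20 − 17δ^2.
So δ^2 ≥ 6/17, giving δ ≥ (6/17)^(1/2) ≈ 0.594.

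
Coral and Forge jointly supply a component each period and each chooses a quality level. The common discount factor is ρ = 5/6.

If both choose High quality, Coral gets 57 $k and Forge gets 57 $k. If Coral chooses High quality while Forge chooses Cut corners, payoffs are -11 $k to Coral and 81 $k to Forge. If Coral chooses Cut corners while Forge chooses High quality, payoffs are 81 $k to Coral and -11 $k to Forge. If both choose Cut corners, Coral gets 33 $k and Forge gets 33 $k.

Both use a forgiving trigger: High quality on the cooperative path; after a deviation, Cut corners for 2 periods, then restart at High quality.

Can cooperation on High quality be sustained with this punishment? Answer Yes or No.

Yes

Comparing payoff streams over the 3 periods until play realigns: cooperate → 57(1+ρ+…+ρ^2); deviate → 81 + 33(ρ+…+ρ^2).
Cooperation is sustained iff (57−33)(ρ+…+ρ^2) ≥ 81−57.
ρ+…+ρ^2 = 5/6·(1−(5/6)^2)/(1−5/6) = 1.5278, and (81−57)/(57−33) = 1.0000.
1.5278 ≥ 1.0000, so cooperation is sustainable.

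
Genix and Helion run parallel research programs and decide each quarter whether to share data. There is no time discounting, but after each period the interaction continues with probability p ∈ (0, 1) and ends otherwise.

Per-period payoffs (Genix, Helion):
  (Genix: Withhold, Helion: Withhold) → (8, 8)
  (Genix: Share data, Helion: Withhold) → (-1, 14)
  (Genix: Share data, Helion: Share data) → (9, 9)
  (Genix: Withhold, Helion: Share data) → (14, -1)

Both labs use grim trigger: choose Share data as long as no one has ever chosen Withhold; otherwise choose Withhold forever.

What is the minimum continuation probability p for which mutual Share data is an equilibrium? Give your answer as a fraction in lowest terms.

Expected cooperation value is 9 + p·9 + p²·9 + … = 9/(1−p); deviation gives 14 + p·8/(1−p).
9 ≥ 14(1−p) + 8p ⇒ 6p ≥ 5 ⇒ p ≥ 5/6.

5/6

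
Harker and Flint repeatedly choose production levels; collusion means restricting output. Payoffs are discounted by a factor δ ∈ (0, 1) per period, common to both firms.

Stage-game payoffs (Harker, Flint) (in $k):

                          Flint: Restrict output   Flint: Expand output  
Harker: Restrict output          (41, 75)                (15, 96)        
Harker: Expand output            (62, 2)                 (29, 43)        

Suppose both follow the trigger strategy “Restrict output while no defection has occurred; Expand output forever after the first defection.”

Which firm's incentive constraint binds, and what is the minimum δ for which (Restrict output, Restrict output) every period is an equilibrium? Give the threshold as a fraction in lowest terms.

Harker; δ ≥ 7/11

Harker: cooperation gives 41 each period; deviation gives 62 once then 29 forever.
  41/(1−δ) ≥ 62 + 29δ/(1−δ) ⇒ δ ≥ 21/33 = 7/11.
Flint: cooperation gives 75 each period; deviation gives 96 once then 43 forever.
  δ ≥ 21/53.
Both must hold, so the binding constraint is Harker's: δ ≥ 7/11.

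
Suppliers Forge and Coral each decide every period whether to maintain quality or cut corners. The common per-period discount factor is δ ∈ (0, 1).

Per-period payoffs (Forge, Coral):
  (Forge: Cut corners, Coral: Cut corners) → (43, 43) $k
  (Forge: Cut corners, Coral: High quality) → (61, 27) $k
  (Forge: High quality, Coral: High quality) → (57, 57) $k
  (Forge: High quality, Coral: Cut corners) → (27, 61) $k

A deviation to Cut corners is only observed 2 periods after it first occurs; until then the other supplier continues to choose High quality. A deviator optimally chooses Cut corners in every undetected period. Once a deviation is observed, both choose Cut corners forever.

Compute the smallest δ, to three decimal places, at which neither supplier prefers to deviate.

A deviator earns 61 for 2 periods, then 43 forever; cooperating earns 57 forever. Multiplying the IC by (1−δ):
57 ≥ 61(1−δ^2) + 43δ^2, so 18·δ^2 ≥ 4 and δ^2 ≥ 2/9.
δ ≥ (2/9)^(1/2) ≈ 0.471.

0.471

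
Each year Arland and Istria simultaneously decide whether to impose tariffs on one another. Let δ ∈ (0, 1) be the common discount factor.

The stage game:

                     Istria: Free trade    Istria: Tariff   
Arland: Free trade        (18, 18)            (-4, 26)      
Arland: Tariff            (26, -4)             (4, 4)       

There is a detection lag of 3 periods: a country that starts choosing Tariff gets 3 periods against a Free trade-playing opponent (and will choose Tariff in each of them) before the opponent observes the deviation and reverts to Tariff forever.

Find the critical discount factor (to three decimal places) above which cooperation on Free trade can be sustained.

The best deviation is to choose Tariff for all 3 undetected periods, earning 26 each, then 4 forever once detected.
Deviation value: 26(1−δ^3)/(1−δ) + 4δ^3/(1−δ); cooperation value: 18/(1−δ).
IC: 18 ≥ 26(1−δ^3) + 4δ^3 = 26 − 22δ^3.
So δ^3 ≥ 8/22 = 4/11, giving δ ≥ (4/11)^(1/3) ≈ 0.714.

0.714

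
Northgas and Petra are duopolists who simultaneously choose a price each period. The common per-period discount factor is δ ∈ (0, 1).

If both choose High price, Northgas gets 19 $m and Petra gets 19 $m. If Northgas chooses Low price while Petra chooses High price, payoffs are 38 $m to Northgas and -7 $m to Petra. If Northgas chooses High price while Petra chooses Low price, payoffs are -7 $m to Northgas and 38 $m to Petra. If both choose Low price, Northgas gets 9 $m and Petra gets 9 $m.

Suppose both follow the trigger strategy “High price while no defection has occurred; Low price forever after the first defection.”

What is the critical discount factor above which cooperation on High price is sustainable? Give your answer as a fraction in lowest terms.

19/29

19/(1−δ) ≥ 38 + 9δ/(1−δ)
19 ≥ 38 − 29δ
δ ≥ 19/29.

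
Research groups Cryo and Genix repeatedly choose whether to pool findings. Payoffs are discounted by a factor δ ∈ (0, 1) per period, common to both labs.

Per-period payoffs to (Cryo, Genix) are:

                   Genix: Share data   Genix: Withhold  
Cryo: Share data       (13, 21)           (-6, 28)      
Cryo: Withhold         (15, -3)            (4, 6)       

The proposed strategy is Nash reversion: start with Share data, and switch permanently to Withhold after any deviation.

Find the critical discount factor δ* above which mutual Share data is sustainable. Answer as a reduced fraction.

7/22

For Cryo: deviation gain 15−13 = 2, per-period punishment loss 13−4 = 9. IC gives δ ≥ 2/11.
For Genix: gain 7, loss 15 per period, so δ ≥ 7/22.
The tighter constraint is Genix's, so cooperation needs δ ≥ 7/22.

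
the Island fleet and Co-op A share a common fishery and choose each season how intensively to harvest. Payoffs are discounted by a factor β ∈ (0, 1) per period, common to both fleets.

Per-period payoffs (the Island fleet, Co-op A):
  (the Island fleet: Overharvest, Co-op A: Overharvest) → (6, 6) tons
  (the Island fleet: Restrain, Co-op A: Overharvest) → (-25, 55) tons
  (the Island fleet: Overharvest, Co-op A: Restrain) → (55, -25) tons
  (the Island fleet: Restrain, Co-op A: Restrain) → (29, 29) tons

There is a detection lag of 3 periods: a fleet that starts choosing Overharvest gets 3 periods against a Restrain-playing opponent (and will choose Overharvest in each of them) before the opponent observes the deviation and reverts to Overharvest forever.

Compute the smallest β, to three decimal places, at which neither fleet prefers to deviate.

A deviator earns 55 for 3 periods, then 6 forever; cooperating earns 29 forever. Multiplying the IC by (1−β):
29 ≥ 55(1−β^3) + 6β^3, so 49·β^3 ≥ 26 and β^3 ≥ 26/49.
β ≥ (26/49)^(1/3) ≈ 0.810.

0.810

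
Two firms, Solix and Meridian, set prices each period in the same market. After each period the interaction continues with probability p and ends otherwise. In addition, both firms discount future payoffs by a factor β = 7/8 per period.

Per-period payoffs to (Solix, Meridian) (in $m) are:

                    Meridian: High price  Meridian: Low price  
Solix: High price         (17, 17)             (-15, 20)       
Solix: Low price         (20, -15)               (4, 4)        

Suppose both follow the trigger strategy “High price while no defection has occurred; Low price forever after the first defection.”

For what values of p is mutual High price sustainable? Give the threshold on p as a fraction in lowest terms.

With continuation probability p and discount β, the effective per-period discount factor is βp.
Grim-trigger IC: βp ≥ (20−17)/(20−4) = 3/16.
So p ≥ (3/16)/(7/8) = 3/14.

3/14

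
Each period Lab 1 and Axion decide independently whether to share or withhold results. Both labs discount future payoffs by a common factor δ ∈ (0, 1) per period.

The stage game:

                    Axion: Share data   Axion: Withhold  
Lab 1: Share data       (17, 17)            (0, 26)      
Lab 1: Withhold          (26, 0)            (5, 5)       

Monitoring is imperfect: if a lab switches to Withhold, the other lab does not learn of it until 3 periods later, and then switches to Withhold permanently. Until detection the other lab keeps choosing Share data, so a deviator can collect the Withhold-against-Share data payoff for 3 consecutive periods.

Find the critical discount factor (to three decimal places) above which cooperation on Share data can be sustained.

Deviating for the 3 undetected periods gains 26−17 = 9 per period over cooperation, then loses 17−5 = 12 per period forever once punishment starts.
Gain: 9(1 + δ + … + δ^2); loss: 12·δ^3/(1−δ).
No profitable deviation ⇔ 9(1−δ^3) ≤ 12·δ^3, i.e. δ^3 ≥ 9/(9+12) = 3/7.
Hence δ ≥ (3/7)^(1/3) ≈ 0.754.

0.754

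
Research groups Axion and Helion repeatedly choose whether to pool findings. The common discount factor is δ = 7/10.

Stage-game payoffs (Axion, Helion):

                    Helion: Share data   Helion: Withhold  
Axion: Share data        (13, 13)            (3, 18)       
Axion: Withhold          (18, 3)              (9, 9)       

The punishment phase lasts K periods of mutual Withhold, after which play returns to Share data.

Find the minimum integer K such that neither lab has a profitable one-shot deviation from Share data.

Need Σ_{k=1}^{K} δ^k ≥ (18−13)/(13−9) = 1.2500 at δ = 7/10.
At K = 2 the sum is 1.1900 < 1.2500; at K = 3 it is 1.5330 ≥ 1.2500.
So the minimum punishment length is K = 3.

3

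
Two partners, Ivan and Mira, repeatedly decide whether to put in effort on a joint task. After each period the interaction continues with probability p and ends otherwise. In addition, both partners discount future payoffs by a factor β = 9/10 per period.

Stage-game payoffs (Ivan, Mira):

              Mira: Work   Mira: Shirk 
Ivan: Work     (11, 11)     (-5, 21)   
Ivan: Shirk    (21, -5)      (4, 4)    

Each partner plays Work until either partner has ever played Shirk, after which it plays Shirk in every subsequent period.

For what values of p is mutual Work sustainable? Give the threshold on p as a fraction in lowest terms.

100/153

With continuation probability p and discount β, the effective per-period discount factor is βp.
Grim-trigger IC: βp ≥ (21−11)/(21−4) = 10/17.
So p ≥ (10/17)/(9/10) = 100/153.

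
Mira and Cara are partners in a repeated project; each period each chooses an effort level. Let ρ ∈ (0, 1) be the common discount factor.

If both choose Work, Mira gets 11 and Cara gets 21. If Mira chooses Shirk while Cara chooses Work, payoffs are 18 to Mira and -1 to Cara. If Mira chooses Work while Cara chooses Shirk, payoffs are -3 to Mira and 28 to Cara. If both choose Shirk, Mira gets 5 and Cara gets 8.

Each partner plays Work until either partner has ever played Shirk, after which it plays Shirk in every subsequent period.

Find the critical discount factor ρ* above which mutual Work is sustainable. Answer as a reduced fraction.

For Mira: deviation gain 18−11 = 7, per-period punishment loss 11−5 = 6. IC gives ρ ≥ 7/13.
For Cara: gain 7, loss 13 per period, so ρ ≥ 7/20.
The tighter constraint is Mira's, so cooperation needs ρ ≥ 7/13.

7/13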